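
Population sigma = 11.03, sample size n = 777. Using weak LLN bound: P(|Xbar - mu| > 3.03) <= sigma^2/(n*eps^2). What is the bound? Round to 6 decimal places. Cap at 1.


bound = min(1, sigma^2/(n*eps^2))
sigma^2 = 11.03^2 = 121.6609
n*eps^2 = 777 * 3.03^2 = 777 * 9.1809 = 7133.5593
sigma^2/(n*eps^2) = 121.6609 / 7133.5593 ≈ 0.01705473

0.017055


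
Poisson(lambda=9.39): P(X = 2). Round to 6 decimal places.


P = e^(-lam) * lam^k / k!
e^(-9.39) ≈ 0.00008355546
lam^k = 9.39^2 = 88.1721
k! = 2! = 2
P = 0.00008355546 * 88.1721 / 2 ≈ 0.003684

0.003684


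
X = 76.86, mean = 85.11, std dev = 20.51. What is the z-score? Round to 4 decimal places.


z = (X - mu) / sigma
X - mu = 76.86 - 85.11 = -8.25
z = -8.25 / 20.51 = -825/2051 ≈ -0.402243

-0.4022


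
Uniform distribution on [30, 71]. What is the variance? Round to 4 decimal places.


Var = (b-a)^2 / 12
(b-a)^2 = (71 - 30)^2 = 1681
Var = 1681/12 ≈ 140.083333

140.0833


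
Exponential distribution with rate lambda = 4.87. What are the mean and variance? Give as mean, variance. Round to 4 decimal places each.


mean = 1/lam, var = 1/lam^2
mean = 1 / 4.87 = 100/487 ≈ 0.205339
lam^2 = 4.87^2 = 23.7169
var = 1 / 23.7169 ≈ 0.042164

0.2053, 0.0422


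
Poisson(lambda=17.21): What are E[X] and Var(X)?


E[X] = Var(X) = lambda = 17.21

17.21, 17.21


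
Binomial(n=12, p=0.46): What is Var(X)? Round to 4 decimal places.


Var = n*p*(1-p) = 12 * 0.46 * 0.54 = 2.9808

2.9808


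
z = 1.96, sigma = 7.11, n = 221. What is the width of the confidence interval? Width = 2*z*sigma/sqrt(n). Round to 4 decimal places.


width = 2*z*sigma/sqrt(n)
2*z*sigma = 2 * 1.96 * 7.11 = 27.8712
sqrt(221) ≈ 14.866069
width = 27.8712 / 14.866069 ≈ 1.874820

1.8748


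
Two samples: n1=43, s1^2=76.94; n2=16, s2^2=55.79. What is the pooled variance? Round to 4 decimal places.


sp^2 = ((n1-1)*s1^2 + (n2-1)*s2^2)/(n1+n2-2)
(n1-1)*s1^2 = 42 * 76.94 = 3231.48
(n2-1)*s2^2 = 15 * 55.79 = 836.85
numerator = 3231.48 + 836.85 = 4068.33
n1+n2-2 = 57
sp^2 = 4068.33 / 57 = 135611/1900 ≈ 71.374211

71.3742


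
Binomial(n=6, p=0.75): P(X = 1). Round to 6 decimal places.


P = C(n,k) * p^k * (1-p)^(n-k)
C(6,1) = 6
p^k = 0.75^1 = 0.75
(1-p)^(n-k) = 0.25^5 = 0.0009765625
P = 6 * 0.75 * 0.0009765625 = 9/2048 ≈ 0.004395

0.004395


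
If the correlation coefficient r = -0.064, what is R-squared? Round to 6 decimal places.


R^2 = r^2 = (-0.064)^2 = 0.004096

0.004096


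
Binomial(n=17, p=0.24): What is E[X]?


E[X] = n*p = 17 * 0.24 = 4.08

4.08


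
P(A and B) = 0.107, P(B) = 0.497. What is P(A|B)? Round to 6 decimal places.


P(A|B) = P(A and B) / P(B) = 0.107 / 0.497 = 107/497 ≈ 0.21529175

0.215292


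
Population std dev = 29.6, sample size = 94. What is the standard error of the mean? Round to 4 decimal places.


SE = sigma / sqrt(n)
sqrt(94) ≈ 9.695360
SE = 29.6 / 9.695360 ≈ 3.053007

3.0530


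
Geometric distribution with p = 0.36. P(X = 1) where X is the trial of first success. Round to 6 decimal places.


P = (1-p)^(k-1) * p
(1-p)^(k-1) = 0.64^0 = 1
P = 1 * 0.36 = 0.36

0.360000


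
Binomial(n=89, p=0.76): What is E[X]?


E[X] = n*p = 89 * 0.76 = 67.64

67.64


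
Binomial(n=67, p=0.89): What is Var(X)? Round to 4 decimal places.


Var = n*p*(1-p) = 67 * 0.89 * 0.11 = 6.5593

6.5593


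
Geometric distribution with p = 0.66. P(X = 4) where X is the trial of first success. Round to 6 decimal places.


P = (1-p)^(k-1) * p
(1-p)^(k-1) = 0.34^3 = 0.039304
P = 0.039304 * 0.66 = 0.02594064

0.025941


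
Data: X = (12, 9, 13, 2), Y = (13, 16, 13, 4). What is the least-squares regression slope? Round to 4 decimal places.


b = sum((xi-xbar)(yi-ybar)) / sum((xi-xbar)^2)
n = 4, xbar = 36/4 = 9, ybar = 46/4 = 11.5
Sxy = sum((xi-xbar)(yi-ybar)) = 63
Sxx = sum((xi-xbar)^2) = 74
b = Sxy / Sxx = 63/74 ≈ 0.851351

0.8514


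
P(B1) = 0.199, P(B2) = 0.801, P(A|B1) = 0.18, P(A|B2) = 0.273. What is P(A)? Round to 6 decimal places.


P(A) = P(A|B1)*P(B1) + P(A|B2)*P(B2)
P(A|B1)*P(B1) = 0.18 * 0.199 = 0.03582
P(A|B2)*P(B2) = 0.273 * 0.801 = 0.218673
P(A) = 0.03582 + 0.218673 = 0.254493

0.254493


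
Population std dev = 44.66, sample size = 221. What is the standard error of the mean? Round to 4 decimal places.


SE = sigma / sqrt(n)
sqrt(221) ≈ 14.866069
SE = 44.66 / 14.866069 ≈ 3.004157

3.0042


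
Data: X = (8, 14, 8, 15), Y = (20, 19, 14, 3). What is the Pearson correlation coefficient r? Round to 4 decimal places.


r = sum((xi-xbar)(yi-ybar)) / sqrt(sum((xi-xbar)^2) * sum((yi-ybar)^2))
n = 4, xbar = 45/4 = 11.25, ybar = 56/4 = 14
Sxy = sum((xi-xbar)(yi-ybar)) = -47
Sxx = sum((xi-xbar)^2) = 42.75
Syy = sum((yi-ybar)^2) = 182
sqrt(Sxx*Syy) ≈ 88.207143
r = Sxy / sqrt(Sxx*Syy) = -47 / 88.207143 ≈ -0.532837

-0.5328


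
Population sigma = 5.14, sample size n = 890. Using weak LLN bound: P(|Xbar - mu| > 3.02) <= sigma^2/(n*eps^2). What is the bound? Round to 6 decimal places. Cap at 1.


bound = min(1, sigma^2/(n*eps^2))
sigma^2 = 5.14^2 = 26.4196
n*eps^2 = 890 * 3.02^2 = 890 * 9.1204 = 8117.156
sigma^2/(n*eps^2) = 26.4196 / 8117.156 ≈ 0.00325479

0.003255


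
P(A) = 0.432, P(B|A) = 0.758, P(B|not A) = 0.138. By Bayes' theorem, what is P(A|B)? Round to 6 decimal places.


P(A|B) = P(B|A)*P(A) / P(B), P(B) = P(B|A)*P(A) + P(B|not A)*P(not A)
P(B|A)*P(A) = 0.758 * 0.432 = 0.327456
P(B|not A)*P(not A) = 0.138 * 0.568 = 0.078384
P(B) = 0.327456 + 0.078384 = 0.40584
P(A|B) = 0.327456 / 0.40584 = 6822/8455 ≈ 0.80685985

0.806860


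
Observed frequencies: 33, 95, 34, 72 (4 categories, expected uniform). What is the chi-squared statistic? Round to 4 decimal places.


chi2 = sum((O-E)^2/E), E = total/4
total = 234, E = 234/4 = 58.5
(33 - 58.5)^2 / 58.5 = 650.25 / 58.5 = 289/26 ≈ 11.115385
(95 - 58.5)^2 / 58.5 = 1332.25 / 58.5 = 5329/234 ≈ 22.773504
(34 - 58.5)^2 / 58.5 = 600.25 / 58.5 = 2401/234 ≈ 10.260684
(72 - 58.5)^2 / 58.5 = 182.25 / 58.5 = 81/26 ≈ 3.115385
chi2 = 5530/117 ≈ 47.264957

47.2650


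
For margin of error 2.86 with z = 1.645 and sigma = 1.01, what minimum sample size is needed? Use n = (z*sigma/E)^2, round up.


z*sigma/E = 1.645 * 1.01 / 2.86 ≈ 0.580927
(z*sigma/E)^2 ≈ 0.337476
round up: n = 1

1


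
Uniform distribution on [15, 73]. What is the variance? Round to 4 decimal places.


Var = (b-a)^2 / 12
(b-a)^2 = (73 - 15)^2 = 3364
Var = 3364/12 ≈ 280.333333

280.3333


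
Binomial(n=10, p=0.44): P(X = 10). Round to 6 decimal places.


P = C(n,k) * p^k * (1-p)^(n-k)
C(10,10) = 1
p^k = 0.44^10 ≈ 0.0002719736
(1-p)^(n-k) = 0.56^0 = 1
P = 1 * 0.0002719736 * 1 ≈ 0.000272

0.000272


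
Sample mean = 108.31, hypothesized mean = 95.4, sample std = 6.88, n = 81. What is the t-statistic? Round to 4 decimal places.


t = (xbar - mu0) / (s/sqrt(n))
xbar - mu0 = 108.31 - 95.4 = 12.91
sqrt(81) = 9
s/sqrt(n) = 6.88 / 9 = 172/225 ≈ 0.76444444
t = 12.91 / 0.76444444 = 11619/688 ≈ 16.888081

16.8881


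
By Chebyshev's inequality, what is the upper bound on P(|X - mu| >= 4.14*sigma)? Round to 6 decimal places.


P <= 1/k^2
k^2 = 4.14^2 = 17.1396
1/k^2 = 1 / 17.1396 ≈ 0.05834442

0.058344


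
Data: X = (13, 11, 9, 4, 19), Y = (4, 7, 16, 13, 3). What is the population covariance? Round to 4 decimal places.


Cov = (1/n)*sum((xi-xbar)(yi-ybar))
n = 5, xbar = 56/5 = 11.2, ybar = 43/5 = 8.6
sum((xi-xbar)(yi-ybar)) = -99.6
Cov = -99.6 / 5 = -19.92

-19.9200


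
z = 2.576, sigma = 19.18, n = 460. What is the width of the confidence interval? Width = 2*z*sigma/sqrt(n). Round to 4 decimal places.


width = 2*z*sigma/sqrt(n)
2*z*sigma = 2 * 2.576 * 19.18 = 98.81536
sqrt(460) ≈ 21.447611
width = 98.81536 / 21.447611 ≈ 4.607290

4.6073


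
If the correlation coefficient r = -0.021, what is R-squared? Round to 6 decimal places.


R^2 = r^2 = (-0.021)^2 = 0.000441

0.000441


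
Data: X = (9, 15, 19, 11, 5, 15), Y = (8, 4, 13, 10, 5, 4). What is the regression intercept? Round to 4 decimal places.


a = ybar - b*xbar, where b = sum((xi-xbar)(yi-ybar)) / sum((xi-xbar)^2)
n = 6, xbar = 74/6 = 37/3 ≈ 12.333333, ybar = 44/6 = 22/3 ≈ 7.333333
Sxy = sum((xi-xbar)(yi-ybar)) = 94/3 ≈ 31.333333
Sxx = sum((xi-xbar)^2) = 376/3 ≈ 125.333333
b = Sxy / Sxx = 0.25
a = 7.333333 - 0.25 * 12.333333 = 4.25

4.2500


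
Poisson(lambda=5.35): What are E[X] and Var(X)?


E[X] = Var(X) = lambda = 5.35

5.35, 5.35


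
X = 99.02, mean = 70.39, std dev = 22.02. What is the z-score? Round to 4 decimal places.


z = (X - mu) / sigma
X - mu = 99.02 - 70.39 = 28.63
z = 28.63 / 22.02 = 2863/2202 ≈ 1.300182

1.3002


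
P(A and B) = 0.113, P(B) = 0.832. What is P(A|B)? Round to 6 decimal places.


P(A|B) = P(A and B) / P(B) = 0.113 / 0.832 = 113/832 ≈ 0.13581731

0.135817


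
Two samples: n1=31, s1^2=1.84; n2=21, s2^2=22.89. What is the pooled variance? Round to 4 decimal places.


sp^2 = ((n1-1)*s1^2 + (n2-1)*s2^2)/(n1+n2-2)
(n1-1)*s1^2 = 30 * 1.84 = 55.2
(n2-1)*s2^2 = 20 * 22.89 = 457.8
numerator = 55.2 + 457.8 = 513
n1+n2-2 = 50
sp^2 = 513 / 50 = 10.26

10.2600


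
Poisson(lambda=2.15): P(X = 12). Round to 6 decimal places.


P = e^(-lam) * lam^k / k!
e^(-2.15) ≈ 0.1164842
lam^k = 2.15^12 ≈ 9755.769238
k! = 12! = 479001600
P = 0.1164842 * 9755.769238 / 479001600 ≈ 0.000002

0.000002


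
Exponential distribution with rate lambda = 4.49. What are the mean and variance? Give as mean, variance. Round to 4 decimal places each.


mean = 1/lam, var = 1/lam^2
mean = 1 / 4.49 = 100/449 ≈ 0.222717
lam^2 = 4.49^2 = 20.1601
var = 1 / 20.1601 ≈ 0.049603

0.2227, 0.0496


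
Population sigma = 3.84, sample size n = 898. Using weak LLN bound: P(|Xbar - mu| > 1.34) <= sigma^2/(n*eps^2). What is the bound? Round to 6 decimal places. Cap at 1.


bound = min(1, sigma^2/(n*eps^2))
sigma^2 = 3.84^2 = 14.7456
n*eps^2 = 898 * 1.34^2 = 898 * 1.7956 = 1612.4488
sigma^2/(n*eps^2) = 14.7456 / 1612.4488 ≈ 0.00914485

0.009145


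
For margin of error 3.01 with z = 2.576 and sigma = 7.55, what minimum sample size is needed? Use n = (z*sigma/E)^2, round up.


z*sigma/E = 2.576 * 7.55 / 3.01 = 6946/1075 ≈ 6.461395
(z*sigma/E)^2 ≈ 41.749630
round up: n = 42

42


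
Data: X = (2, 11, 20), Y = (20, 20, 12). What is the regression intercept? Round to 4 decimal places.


a = ybar - b*xbar, where b = sum((xi-xbar)(yi-ybar)) / sum((xi-xbar)^2)
n = 3, xbar = 33/3 = 11, ybar = 52/3 ≈ 17.333333
Sxy = sum((xi-xbar)(yi-ybar)) = -72
Sxx = sum((xi-xbar)^2) = 162
b = Sxy / Sxx = -4/9 ≈ -0.444444
a = 17.333333 - (-0.444444) * 11 = 200/9 ≈ 22.222222

22.2222


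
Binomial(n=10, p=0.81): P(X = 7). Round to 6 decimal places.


P = C(n,k) * p^k * (1-p)^(n-k)
C(10,7) = 120
p^k = 0.81^7 ≈ 0.2287679
(1-p)^(n-k) = 0.19^3 = 0.006859
P = 120 * 0.2287679 * 0.006859 ≈ 0.188294

0.188294


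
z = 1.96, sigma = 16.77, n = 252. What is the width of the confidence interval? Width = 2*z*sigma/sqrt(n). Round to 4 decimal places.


width = 2*z*sigma/sqrt(n)
2*z*sigma = 2 * 1.96 * 16.77 = 65.7384
sqrt(252) ≈ 15.874508
width = 65.7384 / 15.874508 ≈ 4.141130

4.1411


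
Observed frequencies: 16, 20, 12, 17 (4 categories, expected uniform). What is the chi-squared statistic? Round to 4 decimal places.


chi2 = sum((O-E)^2/E), E = total/4
total = 65, E = 65/4 = 16.25
(16 - 16.25)^2 / 16.25 = 0.0625 / 16.25 = 1/260 ≈ 0.003846
(20 - 16.25)^2 / 16.25 = 14.0625 / 16.25 = 45/52 ≈ 0.865385
(12 - 16.25)^2 / 16.25 = 18.0625 / 16.25 = 289/260 ≈ 1.111538
(17 - 16.25)^2 / 16.25 = 0.5625 / 16.25 = 9/260 ≈ 0.034615
chi2 = 131/65 ≈ 2.015385

2.0154


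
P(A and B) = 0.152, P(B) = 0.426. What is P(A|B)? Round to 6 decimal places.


P(A|B) = P(A and B) / P(B) = 0.152 / 0.426 = 76/213 ≈ 0.35680751

0.356808


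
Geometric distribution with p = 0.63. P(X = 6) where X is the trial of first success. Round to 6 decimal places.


P = (1-p)^(k-1) * p
(1-p)^(k-1) = 0.37^5 ≈ 0.006934396
P = 0.006934396 * 0.63 ≈ 0.004368669

0.004369


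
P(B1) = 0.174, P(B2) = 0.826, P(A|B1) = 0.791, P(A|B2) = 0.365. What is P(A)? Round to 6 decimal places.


P(A) = P(A|B1)*P(B1) + P(A|B2)*P(B2)
P(A|B1)*P(B1) = 0.791 * 0.174 = 0.137634
P(A|B2)*P(B2) = 0.365 * 0.826 = 0.30149
P(A) = 0.137634 + 0.30149 = 0.439124

0.439124


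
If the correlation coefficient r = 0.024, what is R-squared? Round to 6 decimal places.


R^2 = r^2 = (0.024)^2 = 0.000576

0.000576


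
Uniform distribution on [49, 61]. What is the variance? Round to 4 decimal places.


Var = (b-a)^2 / 12
(b-a)^2 = (61 - 49)^2 = 144
Var = 144/12 = 12

12.0000


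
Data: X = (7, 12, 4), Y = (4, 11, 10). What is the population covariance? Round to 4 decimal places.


Cov = (1/n)*sum((xi-xbar)(yi-ybar))
n = 3, xbar = 23/3 ≈ 7.666667, ybar = 25/3 ≈ 8.333333
sum((xi-xbar)(yi-ybar)) = 25/3 ≈ 8.333333
Cov = 8.333333 / 3 = 25/9 ≈ 2.777778

2.7778


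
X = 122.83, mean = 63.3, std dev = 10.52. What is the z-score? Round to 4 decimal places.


z = (X - mu) / sigma
X - mu = 122.83 - 63.3 = 59.53
z = 59.53 / 10.52 = 5953/1052 ≈ 5.658745

5.6587


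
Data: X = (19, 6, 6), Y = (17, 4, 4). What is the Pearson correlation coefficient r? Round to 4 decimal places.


r = sum((xi-xbar)(yi-ybar)) / sqrt(sum((xi-xbar)^2) * sum((yi-ybar)^2))
n = 3, xbar = 31/3 ≈ 10.333333, ybar = 25/3 ≈ 8.333333
Sxy = sum((xi-xbar)(yi-ybar)) = 338/3 ≈ 112.666667
Sxx = sum((xi-xbar)^2) = 338/3 ≈ 112.666667
Syy = sum((yi-ybar)^2) = 338/3 ≈ 112.666667
sqrt(Sxx*Syy) = 338/3 ≈ 112.666667
r = Sxy / sqrt(Sxx*Syy) = 112.666667 / 112.666667 = 1

1.0000


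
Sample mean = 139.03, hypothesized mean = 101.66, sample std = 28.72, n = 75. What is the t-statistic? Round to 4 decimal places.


t = (xbar - mu0) / (s/sqrt(n))
xbar - mu0 = 139.03 - 101.66 = 37.37
sqrt(75) ≈ 8.66025404
s/sqrt(n) = 28.72 / 8.66025404 ≈ 3.31629995
t = 37.37 / 3.31629995 ≈ 11.268583

11.2686


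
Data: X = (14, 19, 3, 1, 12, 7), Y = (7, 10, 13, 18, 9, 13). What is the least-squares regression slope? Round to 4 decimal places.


b = sum((xi-xbar)(yi-ybar)) / sum((xi-xbar)^2)
n = 6, xbar = 56/6 = 28/3 ≈ 9.333333, ybar = 70/6 = 35/3 ≈ 11.666667
Sxy = sum((xi-xbar)(yi-ybar)) = -328/3 ≈ -109.333333
Sxx = sum((xi-xbar)^2) = 712/3 ≈ 237.333333
b = Sxy / Sxx = -41/89 ≈ -0.460674

-0.4607


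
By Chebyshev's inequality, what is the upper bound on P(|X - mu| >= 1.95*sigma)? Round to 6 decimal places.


P <= 1/k^2
k^2 = 1.95^2 = 3.8025
1/k^2 = 1 / 3.8025 = 400/1521 ≈ 0.26298488

0.262985


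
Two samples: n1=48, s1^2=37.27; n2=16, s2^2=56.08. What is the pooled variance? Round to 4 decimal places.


sp^2 = ((n1-1)*s1^2 + (n2-1)*s2^2)/(n1+n2-2)
(n1-1)*s1^2 = 47 * 37.27 = 1751.69
(n2-1)*s2^2 = 15 * 56.08 = 841.2
numerator = 1751.69 + 841.2 = 2592.89
n1+n2-2 = 62
sp^2 = 2592.89 / 62 = 259289/6200 ≈ 41.820806

41.8208


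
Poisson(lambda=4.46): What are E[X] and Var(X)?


E[X] = Var(X) = lambda = 4.46

4.46, 4.46


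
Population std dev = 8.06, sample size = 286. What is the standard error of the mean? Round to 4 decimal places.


SE = sigma / sqrt(n)
sqrt(286) ≈ 16.911535
SE = 8.06 / 16.911535 ≈ 0.476598

0.4766


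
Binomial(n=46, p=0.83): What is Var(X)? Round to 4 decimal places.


Var = n*p*(1-p) = 46 * 0.83 * 0.17 = 6.4906

6.4906


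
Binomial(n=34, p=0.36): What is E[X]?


E[X] = n*p = 34 * 0.36 = 12.24

12.24


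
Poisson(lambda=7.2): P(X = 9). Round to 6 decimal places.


P = e^(-lam) * lam^k / k!
e^(-7.2) ≈ 0.0007465858
lam^k = 7.2^9 ≈ 51998697.814229
k! = 9! = 362880
P = 0.0007465858 * 51998697.814229 / 362880 ≈ 0.106982

0.106982


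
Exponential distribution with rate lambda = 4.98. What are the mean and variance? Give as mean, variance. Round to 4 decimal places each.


mean = 1/lam, var = 1/lam^2
mean = 1 / 4.98 = 50/249 ≈ 0.200803
lam^2 = 4.98^2 = 24.8004
var = 1 / 24.8004 ≈ 0.040322

0.2008, 0.0403


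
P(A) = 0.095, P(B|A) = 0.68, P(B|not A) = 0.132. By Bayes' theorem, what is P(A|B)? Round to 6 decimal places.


P(A|B) = P(B|A)*P(A) / P(B), P(B) = P(B|A)*P(A) + P(B|not A)*P(not A)
P(B|A)*P(A) = 0.68 * 0.095 = 0.0646
P(B|not A)*P(not A) = 0.132 * 0.905 = 0.11946
P(B) = 0.0646 + 0.11946 = 0.18406
P(A|B) = 0.0646 / 0.18406 = 3230/9203 ≈ 0.35097251

0.350973


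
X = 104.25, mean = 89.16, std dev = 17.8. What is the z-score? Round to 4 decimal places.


z = (X - mu) / sigma
X - mu = 104.25 - 89.16 = 15.09
z = 15.09 / 17.8 = 1509/1780 ≈ 0.847753

0.8478


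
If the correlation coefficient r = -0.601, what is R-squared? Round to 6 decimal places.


R^2 = r^2 = (-0.601)^2 = 0.361201

0.361201


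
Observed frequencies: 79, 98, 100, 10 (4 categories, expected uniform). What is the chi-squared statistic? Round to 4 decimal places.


chi2 = sum((O-E)^2/E), E = total/4
total = 287, E = 287/4 = 71.75
(79 - 71.75)^2 / 71.75 = 52.5625 / 71.75 = 841/1148 ≈ 0.732578
(98 - 71.75)^2 / 71.75 = 689.0625 / 71.75 = 1575/164 ≈ 9.603659
(100 - 71.75)^2 / 71.75 = 798.0625 / 71.75 = 12769/1148 ≈ 11.122822
(10 - 71.75)^2 / 71.75 = 3813.0625 / 71.75 = 61009/1148 ≈ 53.143728
chi2 = 21411/287 ≈ 74.602787

74.6028


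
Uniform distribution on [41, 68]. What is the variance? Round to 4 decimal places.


Var = (b-a)^2 / 12
(b-a)^2 = (68 - 41)^2 = 729
Var = 729/12 = 60.75

60.7500


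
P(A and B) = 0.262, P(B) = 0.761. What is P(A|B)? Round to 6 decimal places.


P(A|B) = P(A and B) / P(B) = 0.262 / 0.761 = 262/761 ≈ 0.34428384

0.344284


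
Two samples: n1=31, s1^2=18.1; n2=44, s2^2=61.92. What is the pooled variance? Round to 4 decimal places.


sp^2 = ((n1-1)*s1^2 + (n2-1)*s2^2)/(n1+n2-2)
(n1-1)*s1^2 = 30 * 18.1 = 543
(n2-1)*s2^2 = 43 * 61.92 = 2662.56
numerator = 543 + 2662.56 = 3205.56
n1+n2-2 = 73
sp^2 = 3205.56 / 73 = 80139/1825 ≈ 43.911781

43.9118


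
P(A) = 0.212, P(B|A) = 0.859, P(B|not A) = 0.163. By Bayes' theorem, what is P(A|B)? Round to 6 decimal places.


P(A|B) = P(B|A)*P(A) / P(B), P(B) = P(B|A)*P(A) + P(B|not A)*P(not A)
P(B|A)*P(A) = 0.859 * 0.212 = 0.182108
P(B|not A)*P(not A) = 0.163 * 0.788 = 0.128444
P(B) = 0.182108 + 0.128444 = 0.310552
P(A|B) = 0.182108 / 0.310552 ≈ 0.58640099

0.586401


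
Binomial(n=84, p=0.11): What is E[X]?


E[X] = n*p = 84 * 0.11 = 9.24

9.24


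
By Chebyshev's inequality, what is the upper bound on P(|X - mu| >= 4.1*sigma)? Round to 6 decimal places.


P <= 1/k^2
k^2 = 4.1^2 = 16.81
1/k^2 = 1 / 16.81 = 100/1681 ≈ 0.05948840

0.059488


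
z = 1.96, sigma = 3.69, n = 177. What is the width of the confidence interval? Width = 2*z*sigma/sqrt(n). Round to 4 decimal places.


width = 2*z*sigma/sqrt(n)
2*z*sigma = 2 * 1.96 * 3.69 = 14.4648
sqrt(177) ≈ 13.304135
width = 14.4648 / 13.304135 ≈ 1.087241

1.0872


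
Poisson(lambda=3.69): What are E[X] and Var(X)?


E[X] = Var(X) = lambda = 3.69

3.69, 3.69


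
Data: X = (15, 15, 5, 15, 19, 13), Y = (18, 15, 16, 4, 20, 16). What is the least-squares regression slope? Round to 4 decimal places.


b = sum((xi-xbar)(yi-ybar)) / sum((xi-xbar)^2)
n = 6, xbar = 82/6 = 41/3 ≈ 13.666667, ybar = 89/6 ≈ 14.833333
Sxy = sum((xi-xbar)(yi-ybar)) = 20/3 ≈ 6.666667
Sxx = sum((xi-xbar)^2) = 328/3 ≈ 109.333333
b = Sxy / Sxx = 5/82 ≈ 0.060976

0.0610


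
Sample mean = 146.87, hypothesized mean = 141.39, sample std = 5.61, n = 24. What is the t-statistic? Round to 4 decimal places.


t = (xbar - mu0) / (s/sqrt(n))
xbar - mu0 = 146.87 - 141.39 = 5.48
sqrt(24) ≈ 4.89897949
s/sqrt(n) = 5.61 / 4.89897949 ≈ 1.14513645
t = 5.48 / 1.14513645 ≈ 4.785456

4.7855


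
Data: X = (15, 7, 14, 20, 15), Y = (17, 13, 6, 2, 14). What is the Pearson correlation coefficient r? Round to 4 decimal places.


r = sum((xi-xbar)(yi-ybar)) / sqrt(sum((xi-xbar)^2) * sum((yi-ybar)^2))
n = 5, xbar = 71/5 = 14.2, ybar = 52/5 = 10.4
Sxy = sum((xi-xbar)(yi-ybar)) = -58.4
Sxx = sum((xi-xbar)^2) = 86.8
Syy = sum((yi-ybar)^2) = 153.2
sqrt(Sxx*Syy) ≈ 115.315914
r = Sxy / sqrt(Sxx*Syy) = -58.4 / 115.315914 ≈ -0.506435

-0.5064


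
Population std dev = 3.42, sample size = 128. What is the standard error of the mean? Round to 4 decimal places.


SE = sigma / sqrt(n)
sqrt(128) ≈ 11.313708
SE = 3.42 / 11.313708 ≈ 0.302288

0.3023


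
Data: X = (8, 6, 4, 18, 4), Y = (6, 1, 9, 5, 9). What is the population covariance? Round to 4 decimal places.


Cov = (1/n)*sum((xi-xbar)(yi-ybar))
n = 5, xbar = 40/5 = 8, ybar = 30/5 = 6
sum((xi-xbar)(yi-ybar)) = -24
Cov = -24 / 5 = -4.8

-4.8000


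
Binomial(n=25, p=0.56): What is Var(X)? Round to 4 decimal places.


Var = n*p*(1-p) = 25 * 0.56 * 0.44 = 6.16

6.1600


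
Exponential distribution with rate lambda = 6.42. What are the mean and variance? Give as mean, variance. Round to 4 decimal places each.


mean = 1/lam, var = 1/lam^2
mean = 1 / 6.42 = 50/321 ≈ 0.155763
lam^2 = 6.42^2 = 41.2164
var = 1 / 41.2164 ≈ 0.024262

0.1558, 0.0243


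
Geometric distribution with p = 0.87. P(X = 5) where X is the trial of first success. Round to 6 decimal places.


P = (1-p)^(k-1) * p
(1-p)^(k-1) = 0.13^4 = 0.00028561
P = 0.00028561 * 0.87 = 0.0002484807

0.000248


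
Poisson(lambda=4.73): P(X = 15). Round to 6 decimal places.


P = e^(-lam) * lam^k / k!
e^(-4.73) ≈ 0.008826471
lam^k = 4.73^15 ≈ 13271411369.634223
k! = 15! = 1307674368000
P = 0.008826471 * 13271411369.634223 / 1307674368000 ≈ 0.000090

0.000090


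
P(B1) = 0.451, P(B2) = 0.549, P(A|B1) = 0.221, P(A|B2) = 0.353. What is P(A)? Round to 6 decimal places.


P(A) = P(A|B1)*P(B1) + P(A|B2)*P(B2)
P(A|B1)*P(B1) = 0.221 * 0.451 = 0.099671
P(A|B2)*P(B2) = 0.353 * 0.549 = 0.193797
P(A) = 0.099671 + 0.193797 = 0.293468

0.293468


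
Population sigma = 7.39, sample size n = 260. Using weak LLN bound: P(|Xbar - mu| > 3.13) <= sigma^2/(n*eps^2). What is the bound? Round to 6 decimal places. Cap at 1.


bound = min(1, sigma^2/(n*eps^2))
sigma^2 = 7.39^2 = 54.6121
n*eps^2 = 260 * 3.13^2 = 260 * 9.7969 = 2547.194
sigma^2/(n*eps^2) = 54.6121 / 2547.194 ≈ 0.02144010

0.021440


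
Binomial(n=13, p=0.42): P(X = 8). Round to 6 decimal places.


P = C(n,k) * p^k * (1-p)^(n-k)
C(13,8) = 1287
p^k = 0.42^8 ≈ 0.0009682652
(1-p)^(n-k) = 0.58^5 ≈ 0.06563568
P = 1287 * 0.0009682652 * 0.06563568 ≈ 0.081792

0.081792


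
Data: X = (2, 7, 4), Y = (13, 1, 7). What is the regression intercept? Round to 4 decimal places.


a = ybar - b*xbar, where b = sum((xi-xbar)(yi-ybar)) / sum((xi-xbar)^2)
n = 3, xbar = 13/3 ≈ 4.333333, ybar = 21/3 = 7
Sxy = sum((xi-xbar)(yi-ybar)) = -30
Sxx = sum((xi-xbar)^2) = 38/3 ≈ 12.666667
b = Sxy / Sxx = -45/19 ≈ -2.368421
a = 7 - (-2.368421) * 4.333333 = 328/19 ≈ 17.263158

17.2632


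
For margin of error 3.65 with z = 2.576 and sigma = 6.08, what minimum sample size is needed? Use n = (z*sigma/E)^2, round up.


z*sigma/E = 2.576 * 6.08 / 3.65 ≈ 4.290981
(z*sigma/E)^2 ≈ 18.412516
round up: n = 19

19


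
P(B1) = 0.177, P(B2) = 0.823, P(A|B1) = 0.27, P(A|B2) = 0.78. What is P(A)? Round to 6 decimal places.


P(A) = P(A|B1)*P(B1) + P(A|B2)*P(B2)
P(A|B1)*P(B1) = 0.27 * 0.177 = 0.04779
P(A|B2)*P(B2) = 0.78 * 0.823 = 0.64194
P(A) = 0.04779 + 0.64194 = 0.68973

0.689730


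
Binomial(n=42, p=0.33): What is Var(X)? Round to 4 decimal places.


Var = n*p*(1-p) = 42 * 0.33 * 0.67 = 9.2862

9.2862


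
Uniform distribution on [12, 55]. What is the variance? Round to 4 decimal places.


Var = (b-a)^2 / 12
(b-a)^2 = (55 - 12)^2 = 1849
Var = 1849/12 ≈ 154.083333

154.0833


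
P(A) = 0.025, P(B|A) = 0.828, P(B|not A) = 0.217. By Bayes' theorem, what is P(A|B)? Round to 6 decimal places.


P(A|B) = P(B|A)*P(A) / P(B), P(B) = P(B|A)*P(A) + P(B|not A)*P(not A)
P(B|A)*P(A) = 0.828 * 0.025 = 0.0207
P(B|not A)*P(not A) = 0.217 * 0.975 = 0.211575
P(B) = 0.0207 + 0.211575 = 0.232275
P(A|B) = 0.0207 / 0.232275 = 276/3097 ≈ 0.08911850

0.089119


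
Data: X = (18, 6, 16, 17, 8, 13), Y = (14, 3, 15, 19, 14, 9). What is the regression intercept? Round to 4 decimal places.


a = ybar - b*xbar, where b = sum((xi-xbar)(yi-ybar)) / sum((xi-xbar)^2)
n = 6, xbar = 78/6 = 13, ybar = 74/6 = 37/3 ≈ 12.333333
Sxy = sum((xi-xbar)(yi-ybar)) = 100
Sxx = sum((xi-xbar)^2) = 124
b = Sxy / Sxx = 25/31 ≈ 0.806452
a = 12.333333 - 0.806452 * 13 = 172/93 ≈ 1.849462

1.8495


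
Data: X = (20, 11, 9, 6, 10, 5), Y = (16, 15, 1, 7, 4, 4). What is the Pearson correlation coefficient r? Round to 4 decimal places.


r = sum((xi-xbar)(yi-ybar)) / sqrt(sum((xi-xbar)^2) * sum((yi-ybar)^2))
n = 6, xbar = 61/6 ≈ 10.166667, ybar = 47/6 ≈ 7.833333
Sxy = sum((xi-xbar)(yi-ybar)) = 709/6 ≈ 118.166667
Sxx = sum((xi-xbar)^2) = 857/6 ≈ 142.833333
Syy = sum((yi-ybar)^2) = 1169/6 ≈ 194.833333
sqrt(Sxx*Syy) ≈ 166.819347
r = Sxy / sqrt(Sxx*Syy) = 118.166667 / 166.819347 ≈ 0.708351

0.7084


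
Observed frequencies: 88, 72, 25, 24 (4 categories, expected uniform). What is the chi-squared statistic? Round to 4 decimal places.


chi2 = sum((O-E)^2/E), E = total/4
total = 209, E = 209/4 = 52.25
(88 - 52.25)^2 / 52.25 = 1278.0625 / 52.25 = 1859/76 ≈ 24.460526
(72 - 52.25)^2 / 52.25 = 390.0625 / 52.25 = 6241/836 ≈ 7.465311
(25 - 52.25)^2 / 52.25 = 742.5625 / 52.25 = 11881/836 ≈ 14.211722
(24 - 52.25)^2 / 52.25 = 798.0625 / 52.25 = 12769/836 ≈ 15.273923
chi2 = 12835/209 ≈ 61.411483

61.4115


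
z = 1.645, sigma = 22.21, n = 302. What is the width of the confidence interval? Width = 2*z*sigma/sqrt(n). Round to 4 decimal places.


width = 2*z*sigma/sqrt(n)
2*z*sigma = 2 * 1.645 * 22.21 = 73.0709
sqrt(302) ≈ 17.378147
width = 73.0709 / 17.378147 ≈ 4.204758

4.2048


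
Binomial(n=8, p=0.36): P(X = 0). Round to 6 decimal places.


P = C(n,k) * p^k * (1-p)^(n-k)
C(8,0) = 1
p^k = 0.36^0 = 1
(1-p)^(n-k) = 0.64^8 ≈ 0.02814750
P = 1 * 1 * 0.02814750 ≈ 0.028147

0.028147


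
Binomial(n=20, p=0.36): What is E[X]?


E[X] = n*p = 20 * 0.36 = 7.2

7.2


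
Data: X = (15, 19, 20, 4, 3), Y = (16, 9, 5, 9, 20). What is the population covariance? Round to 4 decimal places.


Cov = (1/n)*sum((xi-xbar)(yi-ybar))
n = 5, xbar = 61/5 = 12.2, ybar = 59/5 = 11.8
sum((xi-xbar)(yi-ybar)) = -112.8
Cov = -112.8 / 5 = -22.56

-22.5600


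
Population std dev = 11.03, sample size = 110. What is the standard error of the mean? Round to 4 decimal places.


SE = sigma / sqrt(n)
sqrt(110) ≈ 10.488088
SE = 11.03 / 10.488088 ≈ 1.051669

1.0517


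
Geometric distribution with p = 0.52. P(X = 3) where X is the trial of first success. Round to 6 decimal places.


P = (1-p)^(k-1) * p
(1-p)^(k-1) = 0.48^2 = 0.2304
P = 0.2304 * 0.52 = 0.119808

0.119808


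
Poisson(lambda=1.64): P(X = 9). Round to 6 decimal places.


P = e^(-lam) * lam^k / k!
e^(-1.64) ≈ 0.1939800
lam^k = 1.64^9 ≈ 85.821210
k! = 9! = 362880
P = 0.1939800 * 85.821210 / 362880 ≈ 0.000046

0.000046


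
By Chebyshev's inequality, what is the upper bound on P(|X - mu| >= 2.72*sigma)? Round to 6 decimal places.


P <= 1/k^2
k^2 = 2.72^2 = 7.3984
1/k^2 = 1 / 7.3984 = 625/4624 ≈ 0.13516436

0.135164


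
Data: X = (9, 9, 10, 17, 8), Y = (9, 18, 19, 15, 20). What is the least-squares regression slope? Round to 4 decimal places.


b = sum((xi-xbar)(yi-ybar)) / sum((xi-xbar)^2)
n = 5, xbar = 53/5 = 10.6, ybar = 81/5 = 16.2
Sxy = sum((xi-xbar)(yi-ybar)) = -10.6
Sxx = sum((xi-xbar)^2) = 53.2
b = Sxy / Sxx = -53/266 ≈ -0.199248

-0.1992


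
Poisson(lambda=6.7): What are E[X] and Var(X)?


E[X] = Var(X) = lambda = 6.7

6.7, 6.7


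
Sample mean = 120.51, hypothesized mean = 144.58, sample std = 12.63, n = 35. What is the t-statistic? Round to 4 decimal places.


t = (xbar - mu0) / (s/sqrt(n))
xbar - mu0 = 120.51 - 144.58 = -24.07
sqrt(35) ≈ 5.91607978
s/sqrt(n) = 12.63 / 5.91607978 ≈ 2.13485965
t = -24.07 / 2.13485965 ≈ -11.274746

-11.2747


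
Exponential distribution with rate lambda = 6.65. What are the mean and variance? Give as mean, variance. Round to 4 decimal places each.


mean = 1/lam, var = 1/lam^2
mean = 1 / 6.65 = 20/133 ≈ 0.150376
lam^2 = 6.65^2 = 44.2225
var = 1 / 44.2225 ≈ 0.022613

0.1504, 0.0226


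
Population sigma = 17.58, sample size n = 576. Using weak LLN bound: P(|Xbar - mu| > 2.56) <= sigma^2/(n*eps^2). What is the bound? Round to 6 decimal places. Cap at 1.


bound = min(1, sigma^2/(n*eps^2))
sigma^2 = 17.58^2 = 309.0564
n*eps^2 = 576 * 2.56^2 = 576 * 6.5536 = 3774.8736
sigma^2/(n*eps^2) = 309.0564 / 3774.8736 ≈ 0.08187199

0.081872


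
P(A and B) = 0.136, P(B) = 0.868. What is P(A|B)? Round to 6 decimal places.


P(A|B) = P(A and B) / P(B) = 0.136 / 0.868 = 34/217 ≈ 0.15668203

0.156682


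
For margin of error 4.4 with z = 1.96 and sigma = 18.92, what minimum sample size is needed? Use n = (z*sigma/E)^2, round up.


z*sigma/E = 1.96 * 18.92 / 4.4 = 8.428
(z*sigma/E)^2 = 71.031184
round up: n = 72

72


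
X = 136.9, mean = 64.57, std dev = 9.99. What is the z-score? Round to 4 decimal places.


z = (X - mu) / sigma
X - mu = 136.9 - 64.57 = 72.33
z = 72.33 / 9.99 = 2411/333 ≈ 7.240240

7.2402


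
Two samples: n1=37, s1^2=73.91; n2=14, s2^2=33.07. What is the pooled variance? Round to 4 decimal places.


sp^2 = ((n1-1)*s1^2 + (n2-1)*s2^2)/(n1+n2-2)
(n1-1)*s1^2 = 36 * 73.91 = 2660.76
(n2-1)*s2^2 = 13 * 33.07 = 429.91
numerator = 2660.76 + 429.91 = 3090.67
n1+n2-2 = 49
sp^2 = 3090.67 / 49 = 309067/4900 ≈ 63.074898

63.0749


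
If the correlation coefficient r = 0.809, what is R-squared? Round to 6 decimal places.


R^2 = r^2 = (0.809)^2 = 0.654481

0.654481


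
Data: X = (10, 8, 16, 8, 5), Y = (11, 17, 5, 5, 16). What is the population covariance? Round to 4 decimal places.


Cov = (1/n)*sum((xi-xbar)(yi-ybar))
n = 5, xbar = 47/5 = 9.4, ybar = 54/5 = 10.8
sum((xi-xbar)(yi-ybar)) = -61.6
Cov = -61.6 / 5 = -12.32

-12.3200


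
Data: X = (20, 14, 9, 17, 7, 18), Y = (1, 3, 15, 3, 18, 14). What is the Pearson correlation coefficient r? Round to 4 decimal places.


r = sum((xi-xbar)(yi-ybar)) / sqrt(sum((xi-xbar)^2) * sum((yi-ybar)^2))
n = 6, xbar = 85/6 ≈ 14.166667, ybar = 54/6 = 9
Sxy = sum((xi-xbar)(yi-ybar)) = -139
Sxx = sum((xi-xbar)^2) = 809/6 ≈ 134.833333
Syy = sum((yi-ybar)^2) = 278
sqrt(Sxx*Syy) ≈ 193.606990
r = Sxy / sqrt(Sxx*Syy) = -139 / 193.606990 ≈ -0.717949

-0.7179


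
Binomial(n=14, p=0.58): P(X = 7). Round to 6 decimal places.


P = C(n,k) * p^k * (1-p)^(n-k)
C(14,7) = 3432
p^k = 0.58^7 ≈ 0.02207984
(1-p)^(n-k) = 0.42^7 ≈ 0.002305393
P = 3432 * 0.02207984 * 0.002305393 ≈ 0.174698

0.174698


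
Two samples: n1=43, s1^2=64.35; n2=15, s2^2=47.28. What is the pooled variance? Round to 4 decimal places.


sp^2 = ((n1-1)*s1^2 + (n2-1)*s2^2)/(n1+n2-2)
(n1-1)*s1^2 = 42 * 64.35 = 2702.7
(n2-1)*s2^2 = 14 * 47.28 = 661.92
numerator = 2702.7 + 661.92 = 3364.62
n1+n2-2 = 56
sp^2 = 3364.62 / 56 = 60.0825

60.0825


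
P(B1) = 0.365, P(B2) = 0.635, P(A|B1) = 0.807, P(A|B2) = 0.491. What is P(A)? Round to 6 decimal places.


P(A) = P(A|B1)*P(B1) + P(A|B2)*P(B2)
P(A|B1)*P(B1) = 0.807 * 0.365 = 0.294555
P(A|B2)*P(B2) = 0.491 * 0.635 = 0.311785
P(A) = 0.294555 + 0.311785 = 0.60634

0.606340


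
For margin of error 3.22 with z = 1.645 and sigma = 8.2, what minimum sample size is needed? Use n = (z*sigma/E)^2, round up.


z*sigma/E = 1.645 * 8.2 / 3.22 = 1927/460 ≈ 4.189130
(z*sigma/E)^2 ≈ 17.548814
round up: n = 18

18


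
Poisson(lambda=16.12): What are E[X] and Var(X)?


E[X] = Var(X) = lambda = 16.12

16.12, 16.12


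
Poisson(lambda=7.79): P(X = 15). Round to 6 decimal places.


P = e^(-lam) * lam^k / k!
e^(-7.79) ≈ 0.0004138529
lam^k = 7.79^15 ≈ 23608145063830.789446
k! = 15! = 1307674368000
P = 0.0004138529 * 23608145063830.789446 / 1307674368000 ≈ 0.007472

0.007472


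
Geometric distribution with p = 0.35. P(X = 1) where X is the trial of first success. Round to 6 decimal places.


P = (1-p)^(k-1) * p
(1-p)^(k-1) = 0.65^0 = 1
P = 1 * 0.35 = 0.35

0.350000


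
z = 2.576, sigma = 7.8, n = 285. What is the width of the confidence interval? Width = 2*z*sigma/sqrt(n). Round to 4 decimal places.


width = 2*z*sigma/sqrt(n)
2*z*sigma = 2 * 2.576 * 7.8 = 40.1856
sqrt(285) ≈ 16.881943
width = 40.1856 / 16.881943 ≈ 2.380390

2.3804


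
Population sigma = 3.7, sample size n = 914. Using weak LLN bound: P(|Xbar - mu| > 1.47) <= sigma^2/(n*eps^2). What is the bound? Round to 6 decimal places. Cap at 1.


bound = min(1, sigma^2/(n*eps^2))
sigma^2 = 3.7^2 = 13.69
n*eps^2 = 914 * 1.47^2 = 914 * 2.1609 = 1975.0626
sigma^2/(n*eps^2) = 13.69 / 1975.0626 ≈ 0.00693143

0.006931


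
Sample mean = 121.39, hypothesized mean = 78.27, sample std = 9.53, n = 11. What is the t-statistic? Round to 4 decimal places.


t = (xbar - mu0) / (s/sqrt(n))
xbar - mu0 = 121.39 - 78.27 = 43.12
sqrt(11) ≈ 3.31662479
s/sqrt(n) = 9.53 / 3.31662479 ≈ 2.87340311
t = 43.12 / 2.87340311 ≈ 15.006596

15.0066


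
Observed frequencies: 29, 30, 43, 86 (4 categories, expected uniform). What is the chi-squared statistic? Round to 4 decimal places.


chi2 = sum((O-E)^2/E), E = total/4
total = 188, E = 188/4 = 47
(29 - 47)^2 / 47 = 324 / 47 = 324/47 ≈ 6.893617
(30 - 47)^2 / 47 = 289 / 47 = 289/47 ≈ 6.148936
(43 - 47)^2 / 47 = 16 / 47 = 16/47 ≈ 0.340426
(86 - 47)^2 / 47 = 1521 / 47 = 1521/47 ≈ 32.361702
chi2 = 2150/47 ≈ 45.744681

45.7447


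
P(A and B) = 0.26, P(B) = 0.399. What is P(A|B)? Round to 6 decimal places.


P(A|B) = P(A and B) / P(B) = 0.26 / 0.399 = 260/399 ≈ 0.65162907

0.651629


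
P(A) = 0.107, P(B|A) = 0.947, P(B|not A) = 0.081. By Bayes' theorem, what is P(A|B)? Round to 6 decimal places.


P(A|B) = P(B|A)*P(A) / P(B), P(B) = P(B|A)*P(A) + P(B|not A)*P(not A)
P(B|A)*P(A) = 0.947 * 0.107 = 0.101329
P(B|not A)*P(not A) = 0.081 * 0.893 = 0.072333
P(B) = 0.101329 + 0.072333 = 0.173662
P(A|B) = 0.101329 / 0.173662 ≈ 0.58348401

0.583484


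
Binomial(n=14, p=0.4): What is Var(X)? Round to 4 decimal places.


Var = n*p*(1-p) = 14 * 0.4 * 0.6 = 3.36

3.3600


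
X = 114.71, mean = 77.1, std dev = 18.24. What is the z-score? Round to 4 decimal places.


z = (X - mu) / sigma
X - mu = 114.71 - 77.1 = 37.61
z = 37.61 / 18.24 = 3761/1824 ≈ 2.061952

2.0620


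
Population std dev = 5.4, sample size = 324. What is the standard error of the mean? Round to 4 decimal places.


SE = sigma / sqrt(n)
sqrt(324) = 18
SE = 5.4 / 18 = 0.3

0.3000


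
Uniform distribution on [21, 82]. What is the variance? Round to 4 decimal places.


Var = (b-a)^2 / 12
(b-a)^2 = (82 - 21)^2 = 3721
Var = 3721/12 ≈ 310.083333

310.0833


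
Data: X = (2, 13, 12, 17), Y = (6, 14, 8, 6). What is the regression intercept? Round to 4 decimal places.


a = ybar - b*xbar, where b = sum((xi-xbar)(yi-ybar)) / sum((xi-xbar)^2)
n = 4, xbar = 44/4 = 11, ybar = 34/4 = 8.5
Sxy = sum((xi-xbar)(yi-ybar)) = 18
Sxx = sum((xi-xbar)^2) = 122
b = Sxy / Sxx = 9/61 ≈ 0.147541
a = 8.5 - 0.147541 * 11 = 839/122 ≈ 6.877049

6.8770


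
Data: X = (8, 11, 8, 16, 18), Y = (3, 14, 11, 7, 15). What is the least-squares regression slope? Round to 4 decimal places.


b = sum((xi-xbar)(yi-ybar)) / sum((xi-xbar)^2)
n = 5, xbar = 61/5 = 12.2, ybar = 50/5 = 10
Sxy = sum((xi-xbar)(yi-ybar)) = 38
Sxx = sum((xi-xbar)^2) = 84.8
b = Sxy / Sxx = 95/212 ≈ 0.448113

0.4481


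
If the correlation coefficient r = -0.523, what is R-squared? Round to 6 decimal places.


R^2 = r^2 = (-0.523)^2 = 0.273529

0.273529


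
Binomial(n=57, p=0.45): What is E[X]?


E[X] = n*p = 57 * 0.45 = 25.65

25.65


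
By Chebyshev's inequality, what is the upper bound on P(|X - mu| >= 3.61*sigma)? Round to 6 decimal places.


P <= 1/k^2
k^2 = 3.61^2 = 13.0321
1/k^2 = 1 / 13.0321 ≈ 0.07673360

0.076734


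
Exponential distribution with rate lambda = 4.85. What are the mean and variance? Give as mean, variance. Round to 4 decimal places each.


mean = 1/lam, var = 1/lam^2
mean = 1 / 4.85 = 20/97 ≈ 0.206186
lam^2 = 4.85^2 = 23.5225
var = 1 / 23.5225 = 400/9409 ≈ 0.042512

0.2062, 0.0425


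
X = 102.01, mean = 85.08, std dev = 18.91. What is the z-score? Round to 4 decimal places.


z = (X - mu) / sigma
X - mu = 102.01 - 85.08 = 16.93
z = 16.93 / 18.91 = 1693/1891 ≈ 0.895293

0.8953


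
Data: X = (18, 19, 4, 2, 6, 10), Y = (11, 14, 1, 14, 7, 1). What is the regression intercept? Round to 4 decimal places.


a = ybar - b*xbar, where b = sum((xi-xbar)(yi-ybar)) / sum((xi-xbar)^2)
n = 6, xbar = 59/6 ≈ 9.833333, ybar = 48/6 = 8
Sxy = sum((xi-xbar)(yi-ybar)) = 76
Sxx = sum((xi-xbar)^2) = 1565/6 ≈ 260.833333
b = Sxy / Sxx = 456/1565 ≈ 0.291374
a = 8 - 0.291374 * 9.833333 = 8036/1565 ≈ 5.134824

5.1348


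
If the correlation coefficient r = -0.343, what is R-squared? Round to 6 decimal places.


R^2 = r^2 = (-0.343)^2 = 0.117649

0.117649


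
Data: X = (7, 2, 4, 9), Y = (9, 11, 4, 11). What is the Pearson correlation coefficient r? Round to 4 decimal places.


r = sum((xi-xbar)(yi-ybar)) / sqrt(sum((xi-xbar)^2) * sum((yi-ybar)^2))
n = 4, xbar = 22/4 = 5.5, ybar = 35/4 = 8.75
Sxy = sum((xi-xbar)(yi-ybar)) = 7.5
Sxx = sum((xi-xbar)^2) = 29
Syy = sum((yi-ybar)^2) = 32.75
sqrt(Sxx*Syy) ≈ 30.818014
r = Sxy / sqrt(Sxx*Syy) = 7.5 / 30.818014 ≈ 0.243364

0.2434


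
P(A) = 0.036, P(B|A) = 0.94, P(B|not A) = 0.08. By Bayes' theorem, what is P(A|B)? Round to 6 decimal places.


P(A|B) = P(B|A)*P(A) / P(B), P(B) = P(B|A)*P(A) + P(B|not A)*P(not A)
P(B|A)*P(A) = 0.94 * 0.036 = 0.03384
P(B|not A)*P(not A) = 0.08 * 0.964 = 0.07712
P(B) = 0.03384 + 0.07712 = 0.11096
P(A|B) = 0.03384 / 0.11096 = 423/1387 ≈ 0.30497477

0.304975


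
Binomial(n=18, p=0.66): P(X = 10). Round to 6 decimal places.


P = C(n,k) * p^k * (1-p)^(n-k)
C(18,10) = 43758
p^k = 0.66^10 ≈ 0.01568337
(1-p)^(n-k) = 0.34^8 ≈ 0.0001785794
P = 43758 * 0.01568337 * 0.0001785794 ≈ 0.122554

0.122554


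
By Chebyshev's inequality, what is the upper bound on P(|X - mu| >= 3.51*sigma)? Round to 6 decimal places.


P <= 1/k^2
k^2 = 3.51^2 = 12.3201
1/k^2 = 1 / 12.3201 ≈ 0.08116817

0.081168


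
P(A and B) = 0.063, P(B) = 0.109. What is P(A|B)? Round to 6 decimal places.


P(A|B) = P(A and B) / P(B) = 0.063 / 0.109 = 63/109 ≈ 0.57798165

0.577982


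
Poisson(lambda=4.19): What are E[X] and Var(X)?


E[X] = Var(X) = lambda = 4.19

4.19, 4.19


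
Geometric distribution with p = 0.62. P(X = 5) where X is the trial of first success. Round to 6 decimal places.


P = (1-p)^(k-1) * p
(1-p)^(k-1) = 0.38^4 = 0.02085136
P = 0.02085136 * 0.62 ≈ 0.01292784

0.012928


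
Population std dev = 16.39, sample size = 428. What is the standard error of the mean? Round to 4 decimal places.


SE = sigma / sqrt(n)
sqrt(428) ≈ 20.688161
SE = 16.39 / 20.688161 ≈ 0.792241

0.7922


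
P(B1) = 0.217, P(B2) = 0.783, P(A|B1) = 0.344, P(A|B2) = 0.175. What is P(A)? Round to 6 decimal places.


P(A) = P(A|B1)*P(B1) + P(A|B2)*P(B2)
P(A|B1)*P(B1) = 0.344 * 0.217 = 0.074648
P(A|B2)*P(B2) = 0.175 * 0.783 = 0.137025
P(A) = 0.074648 + 0.137025 = 0.211673

0.211673


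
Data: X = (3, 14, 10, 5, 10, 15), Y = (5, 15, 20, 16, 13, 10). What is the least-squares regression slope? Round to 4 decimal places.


b = sum((xi-xbar)(yi-ybar)) / sum((xi-xbar)^2)
n = 6, xbar = 57/6 = 9.5, ybar = 79/6 ≈ 13.166667
Sxy = sum((xi-xbar)(yi-ybar)) = 34.5
Sxx = sum((xi-xbar)^2) = 113.5
b = Sxy / Sxx = 69/227 ≈ 0.303965

0.3040


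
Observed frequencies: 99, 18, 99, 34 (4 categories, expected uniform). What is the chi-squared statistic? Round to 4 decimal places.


chi2 = sum((O-E)^2/E), E = total/4
total = 250, E = 250/4 = 62.5
(99 - 62.5)^2 / 62.5 = 1332.25 / 62.5 = 21.316
(18 - 62.5)^2 / 62.5 = 1980.25 / 62.5 = 31.684
(99 - 62.5)^2 / 62.5 = 1332.25 / 62.5 = 21.316
(34 - 62.5)^2 / 62.5 = 812.25 / 62.5 = 12.996
chi2 = 87.312

87.3120
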